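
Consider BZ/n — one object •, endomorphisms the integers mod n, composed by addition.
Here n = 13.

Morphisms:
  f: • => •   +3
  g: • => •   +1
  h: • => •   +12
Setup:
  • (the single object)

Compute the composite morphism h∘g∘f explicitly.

  0 +3≡3 +1≡4 +12≡3  (mod 13)
result: +3

Answer: +3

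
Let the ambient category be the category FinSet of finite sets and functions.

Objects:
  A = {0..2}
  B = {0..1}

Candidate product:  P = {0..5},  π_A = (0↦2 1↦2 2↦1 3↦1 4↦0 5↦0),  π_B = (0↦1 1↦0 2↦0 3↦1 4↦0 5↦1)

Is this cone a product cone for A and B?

|A|·|B| = 3·2 = 6;  |P| = 6
Check the pairing map k ↦ (π_A(k), π_B(k)):
  0 ↦ (2,1)
  1 ↦ (2,0)
  2 ↦ (1,0)
  3 ↦ (1,1)
  4 ↦ (0,0)
  5 ↦ (0,1)
distinct pairs in image: 6 / 6 needed
  → bijection onto A×B; projections well-typed.

Answer: VALID PRODUCT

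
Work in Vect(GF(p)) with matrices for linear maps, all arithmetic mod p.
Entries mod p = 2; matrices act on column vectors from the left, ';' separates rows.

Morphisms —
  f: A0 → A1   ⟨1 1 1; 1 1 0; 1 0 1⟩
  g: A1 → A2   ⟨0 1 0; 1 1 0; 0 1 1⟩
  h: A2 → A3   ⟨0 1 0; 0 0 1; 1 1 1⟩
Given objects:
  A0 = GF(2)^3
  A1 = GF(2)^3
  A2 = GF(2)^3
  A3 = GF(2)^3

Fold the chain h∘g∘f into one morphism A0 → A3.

Answer: ⟨0 0 1; 0 1 1; 1 0 0⟩

Derivation:
  e0=[1,0,0] f→[1,1,1] g→[1,0,0] h→[0,0,1]
  e1=[0,1,0] f→[1,1,0] g→[1,0,1] h→[0,1,0]
  e2=[0,0,1] f→[1,0,1] g→[0,1,1] h→[1,1,0]
result: ⟨0 0 1; 0 1 1; 1 0 0⟩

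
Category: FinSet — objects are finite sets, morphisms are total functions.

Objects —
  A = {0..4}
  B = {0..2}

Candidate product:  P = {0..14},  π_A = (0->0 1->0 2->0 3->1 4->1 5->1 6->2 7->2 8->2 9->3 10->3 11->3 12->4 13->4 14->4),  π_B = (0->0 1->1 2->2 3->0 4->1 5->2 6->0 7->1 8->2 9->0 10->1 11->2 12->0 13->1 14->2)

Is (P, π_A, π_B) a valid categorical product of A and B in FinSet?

|A|·|B| = 5·3 = 15;  |P| = 15
Check the pairing map k ↦ (π_A(k), π_B(k)):
  0 -> (0,0)
  1 -> (0,1)
  2 -> (0,2)
  3 -> (1,0)
  4 -> (1,1)
  5 -> (1,2)
  6 -> (2,0)
  7 -> (2,1)
  8 -> (2,2)
  9 -> (3,0)
  10 -> (3,1)
  11 -> (3,2)
  12 -> (4,0)
  13 -> (4,1)
  14 -> (4,2)
distinct pairs in image: 15 / 15 needed
  → bijection onto A×B; projections well-typed.

Answer: VALID PRODUCT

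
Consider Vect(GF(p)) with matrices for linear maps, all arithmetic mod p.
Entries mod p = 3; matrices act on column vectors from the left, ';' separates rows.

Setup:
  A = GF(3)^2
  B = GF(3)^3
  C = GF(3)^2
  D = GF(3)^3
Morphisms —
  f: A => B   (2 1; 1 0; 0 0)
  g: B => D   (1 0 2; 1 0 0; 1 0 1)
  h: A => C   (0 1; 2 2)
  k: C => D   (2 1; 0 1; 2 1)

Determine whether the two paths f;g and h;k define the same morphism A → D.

Answer: DOES NOT COMMUTE

Derivation:
Path 1 = f;g:
  e0=(1,0) f=>(2,1,0) g=>(2,2,2)
  e1=(0,1) f=>(1,0,0) g=>(1,1,1)
  ⟦path⟧₁ = (2 1; 2 1; 2 1)
Path 2 = h;k:
  e0=(1,0) h=>(0,2) k=>(2,2,2)
  e1=(0,1) h=>(1,2) k=>(1,2,1)
  ⟦path⟧₂ = (2 1; 2 2; 2 1)
Equal? differ; not commutative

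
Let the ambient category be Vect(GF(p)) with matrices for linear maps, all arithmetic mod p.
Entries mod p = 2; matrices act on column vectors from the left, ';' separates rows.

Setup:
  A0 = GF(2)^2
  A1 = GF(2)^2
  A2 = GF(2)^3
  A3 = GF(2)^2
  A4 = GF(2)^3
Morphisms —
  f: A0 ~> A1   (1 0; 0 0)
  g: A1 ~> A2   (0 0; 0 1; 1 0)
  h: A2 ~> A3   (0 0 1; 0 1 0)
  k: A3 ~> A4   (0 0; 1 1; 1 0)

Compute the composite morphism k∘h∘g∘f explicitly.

Answer: (0 0; 1 0; 1 0)

Derivation:
  e0=(1,0) f~>(1,0) g~>(0,0,1) h~>(1,0) k~>(0,1,1)
  e1=(0,1) f~>(0,0) g~>(0,0,0) h~>(0,0) k~>(0,0,0)
result: (0 0; 1 0; 1 0)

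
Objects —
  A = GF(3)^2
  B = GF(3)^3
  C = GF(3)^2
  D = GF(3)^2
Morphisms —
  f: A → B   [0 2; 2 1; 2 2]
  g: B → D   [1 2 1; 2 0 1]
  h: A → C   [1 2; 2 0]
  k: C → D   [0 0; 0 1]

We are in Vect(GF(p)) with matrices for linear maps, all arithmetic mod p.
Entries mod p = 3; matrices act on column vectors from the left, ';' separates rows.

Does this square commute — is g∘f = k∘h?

1) trace f;g:
  e0=(1,0) f→(0,2,2) g→(0,2)
  e1=(0,1) f→(2,1,2) g→(0,0)
  ⟦path⟧₁ = [0 0; 2 0]
2) trace h;k:
  e0=(1,0) h→(1,2) k→(0,2)
  e1=(0,1) h→(2,0) k→(0,0)
  ⟦path⟧₂ = [0 0; 2 0]
Equal? equal; square commutes

Answer: COMMUTES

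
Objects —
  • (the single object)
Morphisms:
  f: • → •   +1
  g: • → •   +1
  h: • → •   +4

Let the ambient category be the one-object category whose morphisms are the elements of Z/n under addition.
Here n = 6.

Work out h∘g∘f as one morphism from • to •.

Answer: +0

Derivation:
  0 +1≡1 +1≡2 +4≡0  (mod 6)
result: +0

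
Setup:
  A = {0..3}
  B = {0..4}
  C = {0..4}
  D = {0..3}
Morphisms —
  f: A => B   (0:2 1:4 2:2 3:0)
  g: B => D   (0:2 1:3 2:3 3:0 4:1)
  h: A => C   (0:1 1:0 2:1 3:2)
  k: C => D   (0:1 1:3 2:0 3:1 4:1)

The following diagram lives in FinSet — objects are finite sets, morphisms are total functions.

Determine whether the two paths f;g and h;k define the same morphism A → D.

1) trace f;g:
  0 f=>2 g=>3
  1 f=>4 g=>1
  2 f=>2 g=>3
  3 f=>0 g=>2
  composite₁ = (0:3 1:1 2:3 3:2)
2) trace h;k:
  0 h=>1 k=>3
  1 h=>0 k=>1
  2 h=>1 k=>3
  3 h=>2 k=>0
  composite₂ = (0:3 1:1 2:3 3:0)
Equal? distinct morphisms ✗

Answer: DOES NOT COMMUTE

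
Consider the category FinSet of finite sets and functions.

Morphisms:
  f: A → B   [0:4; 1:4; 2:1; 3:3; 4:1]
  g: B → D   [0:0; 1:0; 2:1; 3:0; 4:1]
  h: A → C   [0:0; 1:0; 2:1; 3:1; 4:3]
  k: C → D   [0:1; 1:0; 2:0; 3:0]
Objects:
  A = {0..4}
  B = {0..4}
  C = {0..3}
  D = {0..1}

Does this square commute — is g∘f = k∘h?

Path 1 = f;g:
  0 f→4 g→1
  1 f→4 g→1
  2 f→1 g→0
  3 f→3 g→0
  4 f→1 g→0
  result₁ = [0:1; 1:1; 2:0; 3:0; 4:0]
Path 2 = h;k:
  0 h→0 k→1
  1 h→0 k→1
  2 h→1 k→0
  3 h→1 k→0
  4 h→3 k→0
  result₂ = [0:1; 1:1; 2:0; 3:0; 4:0]
Equal? equal; square commutes

Answer: COMMUTES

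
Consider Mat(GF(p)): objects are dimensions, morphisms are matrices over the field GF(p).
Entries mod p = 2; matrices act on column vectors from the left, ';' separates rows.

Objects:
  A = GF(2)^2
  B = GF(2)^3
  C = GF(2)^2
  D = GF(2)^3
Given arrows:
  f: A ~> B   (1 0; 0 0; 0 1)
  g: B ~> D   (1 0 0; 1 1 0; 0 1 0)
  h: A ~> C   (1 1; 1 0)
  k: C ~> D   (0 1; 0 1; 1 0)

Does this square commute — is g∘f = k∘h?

Answer: DOES NOT COMMUTE

Work:
Path 1 = f;g:
  e0=⟨1,0⟩ f~>⟨1,0,0⟩ g~>⟨1,1,0⟩
  e1=⟨0,1⟩ f~>⟨0,0,1⟩ g~>⟨0,0,0⟩
  result₁ = (1 0; 1 0; 0 0)
Path 2 = h;k:
  e0=⟨1,0⟩ h~>⟨1,1⟩ k~>⟨1,1,1⟩
  e1=⟨0,1⟩ h~>⟨1,0⟩ k~>⟨0,0,1⟩
  result₂ = (1 0; 1 0; 1 1)
Equal? differ; not commutative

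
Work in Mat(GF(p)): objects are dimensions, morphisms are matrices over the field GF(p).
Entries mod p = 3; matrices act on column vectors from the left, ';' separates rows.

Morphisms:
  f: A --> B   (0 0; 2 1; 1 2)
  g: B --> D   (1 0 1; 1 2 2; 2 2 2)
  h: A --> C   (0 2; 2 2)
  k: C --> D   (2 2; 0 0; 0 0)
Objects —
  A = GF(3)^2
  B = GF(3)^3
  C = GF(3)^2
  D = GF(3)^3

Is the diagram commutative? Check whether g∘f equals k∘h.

Answer: COMMUTES

Work:
Path 1 = f;g:
  e0=[1,0] f-->[0,2,1] g-->[1,0,0]
  e1=[0,1] f-->[0,1,2] g-->[2,0,0]
  ⟦path⟧₁ = (1 2; 0 0; 0 0)
Path 2 = h;k:
  e0=[1,0] h-->[0,2] k-->[1,0,0]
  e1=[0,1] h-->[2,2] k-->[2,0,0]
  ⟦path⟧₂ = (1 2; 0 0; 0 0)
Equal? same morphism ✓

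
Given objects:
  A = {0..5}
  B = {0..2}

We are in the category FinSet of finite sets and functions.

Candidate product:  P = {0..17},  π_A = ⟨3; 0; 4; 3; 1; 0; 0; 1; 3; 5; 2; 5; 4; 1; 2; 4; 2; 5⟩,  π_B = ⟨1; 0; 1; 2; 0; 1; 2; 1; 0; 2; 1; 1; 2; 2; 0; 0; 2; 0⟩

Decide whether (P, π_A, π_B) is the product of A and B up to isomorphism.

Answer: VALID PRODUCT

Derivation:
|A|·|B| = 6·3 = 18;  |P| = 18
Check the pairing map k ↦ (π_A(k), π_B(k)):
  0 ↦ (3,1)
  1 ↦ (0,0)
  2 ↦ (4,1)
  3 ↦ (3,2)
  4 ↦ (1,0)
  5 ↦ (0,1)
  6 ↦ (0,2)
  7 ↦ (1,1)
  8 ↦ (3,0)
  9 ↦ (5,2)
  10 ↦ (2,1)
  11 ↦ (5,1)
  12 ↦ (4,2)
  13 ↦ (1,2)
  14 ↦ (2,0)
  15 ↦ (4,0)
  16 ↦ (2,2)
  17 ↦ (5,0)
distinct pairs in image: 18 / 18 needed
  → bijection onto A×B; projections well-typed.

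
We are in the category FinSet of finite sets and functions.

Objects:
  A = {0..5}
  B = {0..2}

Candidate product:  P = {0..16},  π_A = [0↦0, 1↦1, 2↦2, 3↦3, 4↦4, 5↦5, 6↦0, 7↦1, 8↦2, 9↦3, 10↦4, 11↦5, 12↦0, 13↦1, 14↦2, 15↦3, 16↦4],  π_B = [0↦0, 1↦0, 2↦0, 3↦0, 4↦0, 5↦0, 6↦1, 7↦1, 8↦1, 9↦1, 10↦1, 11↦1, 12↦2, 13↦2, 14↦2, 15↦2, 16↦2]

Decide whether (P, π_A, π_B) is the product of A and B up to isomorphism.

|A|·|B| = 6·3 = 18;  |P| = 17
  → cardinalities differ; no bijection possible.

Answer: NOT A VALID PRODUCT — |P|=17 ≠ |A|·|B|=18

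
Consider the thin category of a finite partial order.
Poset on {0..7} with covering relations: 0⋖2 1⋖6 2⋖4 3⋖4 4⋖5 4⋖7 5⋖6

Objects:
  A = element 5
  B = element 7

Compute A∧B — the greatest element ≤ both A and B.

Common predecessors of 5,7: {0,2,3,4}
  0 <= 4
  2 <= 4
  3 <= 4
  4 <= 4
glb = 4

Answer: A∧B = 4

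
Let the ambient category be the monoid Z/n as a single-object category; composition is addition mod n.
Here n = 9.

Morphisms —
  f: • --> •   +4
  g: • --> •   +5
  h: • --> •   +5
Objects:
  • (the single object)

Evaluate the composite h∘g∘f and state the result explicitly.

Answer: +5

Work:
  0 +4≡4 +5≡0 +5≡5  (mod 9)
result: +5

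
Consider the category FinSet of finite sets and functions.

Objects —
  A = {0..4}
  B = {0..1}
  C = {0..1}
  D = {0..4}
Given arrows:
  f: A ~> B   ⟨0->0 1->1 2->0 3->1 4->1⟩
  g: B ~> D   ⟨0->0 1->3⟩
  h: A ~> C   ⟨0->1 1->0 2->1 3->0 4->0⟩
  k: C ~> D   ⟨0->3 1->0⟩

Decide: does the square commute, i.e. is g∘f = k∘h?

Path 1 = f;g:
  0 f~>0 g~>0
  1 f~>1 g~>3
  2 f~>0 g~>0
  3 f~>1 g~>3
  4 f~>1 g~>3
  ⟦path⟧₁ = ⟨0->0 1->3 2->0 3->3 4->3⟩
Path 2 = h;k:
  0 h~>1 k~>0
  1 h~>0 k~>3
  2 h~>1 k~>0
  3 h~>0 k~>3
  4 h~>0 k~>3
  ⟦path⟧₂ = ⟨0->0 1->3 2->0 3->3 4->3⟩
Equal? YES — commutes

Answer: COMMUTES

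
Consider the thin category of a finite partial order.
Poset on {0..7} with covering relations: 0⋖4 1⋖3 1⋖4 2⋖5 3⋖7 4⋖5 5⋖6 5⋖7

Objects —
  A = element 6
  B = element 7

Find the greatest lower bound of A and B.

Answer: A∧B = 5

Work:
Lower bounds of A=6 and B=7: {0,1,2,4,5}
  0 ≤ 5
  1 ≤ 5
  2 ≤ 5
  4 ≤ 5
  5 ≤ 5
glb = 5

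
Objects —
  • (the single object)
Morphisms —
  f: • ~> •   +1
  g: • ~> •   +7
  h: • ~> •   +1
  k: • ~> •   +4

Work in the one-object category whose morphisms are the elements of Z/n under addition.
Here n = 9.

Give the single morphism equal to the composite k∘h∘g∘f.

  0 +1≡1 +7≡8 +1≡0 +4≡4  (mod 9)
result: +4

Answer: +4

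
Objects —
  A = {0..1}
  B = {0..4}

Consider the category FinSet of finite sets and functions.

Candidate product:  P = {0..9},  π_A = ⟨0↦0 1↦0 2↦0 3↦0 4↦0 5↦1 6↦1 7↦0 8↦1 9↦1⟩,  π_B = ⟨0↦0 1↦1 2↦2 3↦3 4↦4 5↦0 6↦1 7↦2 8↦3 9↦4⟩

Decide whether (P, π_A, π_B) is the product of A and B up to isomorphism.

Answer: NOT A VALID PRODUCT — duplicate pair at indices 2,7

Derivation:
|A|·|B| = 2·5 = 10;  |P| = 10
Check the pairing map k ↦ (π_A(k), π_B(k)):
  0 ↦ (0,0)
  1 ↦ (0,1)
  2 ↦ (0,2)
  3 ↦ (0,3)
  4 ↦ (0,4)
  5 ↦ (1,0)
  6 ↦ (1,1)
  7 ↦ (0,2)  ✗ repeats pair of k=2
  8 ↦ (1,3)
  9 ↦ (1,4)
distinct pairs in image: 9 / 10 needed
  → (0,2) hit at k=2 and k=7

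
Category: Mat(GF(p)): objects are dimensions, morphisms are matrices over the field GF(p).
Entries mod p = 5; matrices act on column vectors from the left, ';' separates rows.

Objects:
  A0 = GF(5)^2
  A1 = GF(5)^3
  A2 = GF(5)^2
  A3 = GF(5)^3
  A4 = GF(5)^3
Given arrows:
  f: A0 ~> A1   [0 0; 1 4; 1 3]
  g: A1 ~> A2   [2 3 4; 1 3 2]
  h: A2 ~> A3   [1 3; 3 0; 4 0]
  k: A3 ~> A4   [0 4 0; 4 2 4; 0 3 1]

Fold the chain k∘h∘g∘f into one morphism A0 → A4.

Answer: [4 3; 2 0; 1 2]

Derivation:
  e0=⟨1,0⟩ f~>⟨0,1,1⟩ g~>⟨2,0⟩ h~>⟨2,1,3⟩ k~>⟨4,2,1⟩
  e1=⟨0,1⟩ f~>⟨0,4,3⟩ g~>⟨4,3⟩ h~>⟨3,2,1⟩ k~>⟨3,0,2⟩
result: [4 3; 2 0; 1 2]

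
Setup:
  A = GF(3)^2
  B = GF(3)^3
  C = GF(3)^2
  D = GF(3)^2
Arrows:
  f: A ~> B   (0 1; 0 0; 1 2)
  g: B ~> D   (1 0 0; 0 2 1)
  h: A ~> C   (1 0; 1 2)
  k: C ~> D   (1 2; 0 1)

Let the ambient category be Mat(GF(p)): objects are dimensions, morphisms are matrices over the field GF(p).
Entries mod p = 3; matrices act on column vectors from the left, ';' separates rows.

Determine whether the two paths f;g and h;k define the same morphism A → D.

Answer: COMMUTES

Trace:
Path 1 = f;g:
  e0=⟨1,0⟩ f~>⟨0,0,1⟩ g~>⟨0,1⟩
  e1=⟨0,1⟩ f~>⟨1,0,2⟩ g~>⟨1,2⟩
  ⟦path⟧₁ = (0 1; 1 2)
Path 2 = h;k:
  e0=⟨1,0⟩ h~>⟨1,1⟩ k~>⟨0,1⟩
  e1=⟨0,1⟩ h~>⟨0,2⟩ k~>⟨1,2⟩
  ⟦path⟧₂ = (0 1; 1 2)
Equal? same morphism ✓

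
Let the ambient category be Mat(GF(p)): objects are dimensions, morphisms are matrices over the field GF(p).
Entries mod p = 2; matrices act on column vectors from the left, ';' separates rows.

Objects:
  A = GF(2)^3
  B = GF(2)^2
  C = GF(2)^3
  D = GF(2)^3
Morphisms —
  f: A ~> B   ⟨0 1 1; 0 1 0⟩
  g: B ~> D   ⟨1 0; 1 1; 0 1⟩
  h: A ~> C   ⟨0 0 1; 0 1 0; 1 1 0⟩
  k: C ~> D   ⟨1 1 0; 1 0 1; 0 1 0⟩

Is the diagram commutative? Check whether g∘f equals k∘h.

Answer: DOES NOT COMMUTE

Work:
Along f;g (path 1):
  e0=[1,0,0] f~>[0,0] g~>[0,0,0]
  e1=[0,1,0] f~>[1,1] g~>[1,0,1]
  e2=[0,0,1] f~>[1,0] g~>[1,1,0]
  composite₁ = ⟨0 1 1; 0 0 1; 0 1 0⟩
Along h;k (path 2):
  e0=[1,0,0] h~>[0,0,1] k~>[0,1,0]
  e1=[0,1,0] h~>[0,1,1] k~>[1,1,1]
  e2=[0,0,1] h~>[1,0,0] k~>[1,1,0]
  composite₂ = ⟨0 1 1; 1 1 1; 0 1 0⟩
Equal? distinct morphisms ✗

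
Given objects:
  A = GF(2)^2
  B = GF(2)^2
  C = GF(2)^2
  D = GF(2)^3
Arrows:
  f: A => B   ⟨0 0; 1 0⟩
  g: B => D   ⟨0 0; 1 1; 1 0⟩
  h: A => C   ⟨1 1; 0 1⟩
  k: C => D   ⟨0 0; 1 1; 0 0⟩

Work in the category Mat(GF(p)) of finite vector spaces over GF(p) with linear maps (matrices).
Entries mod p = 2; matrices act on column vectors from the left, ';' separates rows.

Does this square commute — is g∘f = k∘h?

Answer: COMMUTES

Work:
Path 1 = f;g:
  e0=(1,0) f=>(0,1) g=>(0,1,0)
  e1=(0,1) f=>(0,0) g=>(0,0,0)
  ⟦path⟧₁ = ⟨0 0; 1 0; 0 0⟩
Path 2 = h;k:
  e0=(1,0) h=>(1,0) k=>(0,1,0)
  e1=(0,1) h=>(1,1) k=>(0,0,0)
  ⟦path⟧₂ = ⟨0 0; 1 0; 0 0⟩
Equal? YES — commutes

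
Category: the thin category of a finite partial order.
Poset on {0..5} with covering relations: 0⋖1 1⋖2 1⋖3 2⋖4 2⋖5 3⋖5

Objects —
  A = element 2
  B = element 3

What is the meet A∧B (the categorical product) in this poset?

Answer: A∧B = 1

Trace:
Common predecessors of 2,3: {0,1}
  0 ≤ 1
  1 ≤ 1
glb = 1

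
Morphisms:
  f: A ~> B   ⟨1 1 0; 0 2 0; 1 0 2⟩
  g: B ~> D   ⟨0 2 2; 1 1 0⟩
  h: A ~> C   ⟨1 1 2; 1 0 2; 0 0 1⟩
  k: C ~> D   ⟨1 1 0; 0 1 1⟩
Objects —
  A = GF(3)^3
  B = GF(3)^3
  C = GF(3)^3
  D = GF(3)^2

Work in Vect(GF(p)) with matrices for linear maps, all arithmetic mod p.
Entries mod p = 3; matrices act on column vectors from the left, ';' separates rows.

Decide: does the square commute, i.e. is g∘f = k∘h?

Along f;g (path 1):
  e0=[1,0,0] f~>[1,0,1] g~>[2,1]
  e1=[0,1,0] f~>[1,2,0] g~>[1,0]
  e2=[0,0,1] f~>[0,0,2] g~>[1,0]
  ⟦path⟧₁ = ⟨2 1 1; 1 0 0⟩
Along h;k (path 2):
  e0=[1,0,0] h~>[1,1,0] k~>[2,1]
  e1=[0,1,0] h~>[1,0,0] k~>[1,0]
  e2=[0,0,1] h~>[2,2,1] k~>[1,0]
  ⟦path⟧₂ = ⟨2 1 1; 1 0 0⟩
Equal? same morphism ✓

Answer: COMMUTES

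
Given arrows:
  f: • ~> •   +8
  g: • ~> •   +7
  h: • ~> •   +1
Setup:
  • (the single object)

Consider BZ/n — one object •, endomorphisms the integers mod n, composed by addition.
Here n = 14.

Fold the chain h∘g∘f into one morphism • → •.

Answer: +2

Derivation:
  0 +8≡8 +7≡1 +1≡2  (mod 14)
⟦path⟧: +2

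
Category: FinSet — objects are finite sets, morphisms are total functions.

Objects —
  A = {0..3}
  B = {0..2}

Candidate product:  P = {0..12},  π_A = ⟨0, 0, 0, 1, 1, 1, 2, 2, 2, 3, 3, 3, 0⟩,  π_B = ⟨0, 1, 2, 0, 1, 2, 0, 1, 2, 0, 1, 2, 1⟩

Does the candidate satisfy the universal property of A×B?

|A|·|B| = 4·3 = 12;  |P| = 13
  → cardinalities differ; no bijection possible.

Answer: NOT A VALID PRODUCT — |P|=13 ≠ |A|·|B|=12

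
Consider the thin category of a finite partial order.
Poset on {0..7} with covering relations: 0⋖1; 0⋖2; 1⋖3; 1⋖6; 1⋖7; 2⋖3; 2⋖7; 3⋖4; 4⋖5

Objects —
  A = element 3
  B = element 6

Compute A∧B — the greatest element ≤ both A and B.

Answer: A∧B = 1

Derivation:
{x : x⊑A ∧ x⊑B} = {0,1}  (A=3, B=6)
  0 ⊑ 1
  1 ⊑ 1
glb = 1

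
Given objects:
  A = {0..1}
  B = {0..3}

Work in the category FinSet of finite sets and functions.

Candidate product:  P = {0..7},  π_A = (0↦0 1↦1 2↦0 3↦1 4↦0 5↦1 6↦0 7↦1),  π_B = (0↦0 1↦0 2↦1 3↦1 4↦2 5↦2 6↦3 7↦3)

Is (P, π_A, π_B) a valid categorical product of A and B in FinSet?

Answer: VALID PRODUCT

Derivation:
|A|·|B| = 2·4 = 8;  |P| = 8
Check the pairing map k ↦ (π_A(k), π_B(k)):
  0 ↦ (0,0)
  1 ↦ (1,0)
  2 ↦ (0,1)
  3 ↦ (1,1)
  4 ↦ (0,2)
  5 ↦ (1,2)
  6 ↦ (0,3)
  7 ↦ (1,3)
distinct pairs in image: 8 / 8 needed
  → bijection onto A×B; projections well-typed.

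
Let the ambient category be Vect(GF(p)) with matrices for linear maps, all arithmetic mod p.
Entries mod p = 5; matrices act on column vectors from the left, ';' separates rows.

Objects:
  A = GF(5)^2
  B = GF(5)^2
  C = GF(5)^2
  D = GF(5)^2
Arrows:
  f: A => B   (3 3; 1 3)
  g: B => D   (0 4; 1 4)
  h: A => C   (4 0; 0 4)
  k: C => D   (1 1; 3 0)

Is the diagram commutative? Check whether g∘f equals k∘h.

Answer: DOES NOT COMMUTE

Trace:
1) trace f;g:
  e0=⟨1,0⟩ f=>⟨3,1⟩ g=>⟨4,2⟩
  e1=⟨0,1⟩ f=>⟨3,3⟩ g=>⟨2,0⟩
  ⟦path⟧₁ = (4 2; 2 0)
2) trace h;k:
  e0=⟨1,0⟩ h=>⟨4,0⟩ k=>⟨4,2⟩
  e1=⟨0,1⟩ h=>⟨0,4⟩ k=>⟨4,0⟩
  ⟦path⟧₂ = (4 4; 2 0)
Equal? NO — does not commute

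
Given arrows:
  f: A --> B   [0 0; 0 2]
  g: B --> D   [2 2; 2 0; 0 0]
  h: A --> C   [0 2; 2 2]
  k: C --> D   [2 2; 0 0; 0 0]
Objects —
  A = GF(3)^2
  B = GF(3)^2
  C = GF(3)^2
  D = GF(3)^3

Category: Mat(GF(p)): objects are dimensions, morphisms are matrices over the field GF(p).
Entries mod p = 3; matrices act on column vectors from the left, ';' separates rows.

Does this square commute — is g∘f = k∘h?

Path 1 = f;g:
  e0=[1,0] f-->[0,0] g-->[0,0,0]
  e1=[0,1] f-->[0,2] g-->[1,0,0]
  composite₁ = [0 1; 0 0; 0 0]
Path 2 = h;k:
  e0=[1,0] h-->[0,2] k-->[1,0,0]
  e1=[0,1] h-->[2,2] k-->[2,0,0]
  composite₂ = [1 2; 0 0; 0 0]
Equal? distinct morphisms ✗

Answer: DOES NOT COMMUTE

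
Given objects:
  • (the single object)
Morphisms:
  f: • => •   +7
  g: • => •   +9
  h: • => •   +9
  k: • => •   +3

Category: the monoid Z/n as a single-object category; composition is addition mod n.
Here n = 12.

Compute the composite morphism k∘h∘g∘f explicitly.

  0 +7≡7 +9≡4 +9≡1 +3≡4  (mod 12)
⟦path⟧: +4

Answer: +4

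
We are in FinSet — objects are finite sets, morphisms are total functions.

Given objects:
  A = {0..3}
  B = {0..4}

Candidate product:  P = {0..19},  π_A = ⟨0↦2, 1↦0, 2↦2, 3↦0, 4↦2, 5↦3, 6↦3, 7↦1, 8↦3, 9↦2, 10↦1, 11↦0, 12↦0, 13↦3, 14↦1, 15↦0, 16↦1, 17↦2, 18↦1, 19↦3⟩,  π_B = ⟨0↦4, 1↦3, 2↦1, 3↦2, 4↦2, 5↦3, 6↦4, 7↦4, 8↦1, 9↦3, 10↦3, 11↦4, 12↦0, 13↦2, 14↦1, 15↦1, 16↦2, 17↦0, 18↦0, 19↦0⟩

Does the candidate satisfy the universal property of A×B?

Answer: VALID PRODUCT

Work:
|A|·|B| = 4·5 = 20;  |P| = 20
Check the pairing map k ↦ (π_A(k), π_B(k)):
  0 ↦ (2,4)
  1 ↦ (0,3)
  2 ↦ (2,1)
  3 ↦ (0,2)
  4 ↦ (2,2)
  5 ↦ (3,3)
  6 ↦ (3,4)
  7 ↦ (1,4)
  8 ↦ (3,1)
  9 ↦ (2,3)
  10 ↦ (1,3)
  11 ↦ (0,4)
  12 ↦ (0,0)
  13 ↦ (3,2)
  14 ↦ (1,1)
  15 ↦ (0,1)
  16 ↦ (1,2)
  17 ↦ (2,0)
  18 ↦ (1,0)
  19 ↦ (3,0)
distinct pairs in image: 20 / 20 needed
  → bijection onto A×B; projections well-typed.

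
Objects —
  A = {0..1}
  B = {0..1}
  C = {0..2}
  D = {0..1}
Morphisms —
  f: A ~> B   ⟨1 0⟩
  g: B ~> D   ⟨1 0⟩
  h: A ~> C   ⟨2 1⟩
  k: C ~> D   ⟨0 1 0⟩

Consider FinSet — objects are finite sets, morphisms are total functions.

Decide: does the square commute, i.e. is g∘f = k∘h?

Along f;g (path 1):
  0 f~>1 g~>0
  1 f~>0 g~>1
  result₁ = ⟨0 1⟩
Along h;k (path 2):
  0 h~>2 k~>0
  1 h~>1 k~>1
  result₂ = ⟨0 1⟩
Equal? equal; square commutes

Answer: COMMUTES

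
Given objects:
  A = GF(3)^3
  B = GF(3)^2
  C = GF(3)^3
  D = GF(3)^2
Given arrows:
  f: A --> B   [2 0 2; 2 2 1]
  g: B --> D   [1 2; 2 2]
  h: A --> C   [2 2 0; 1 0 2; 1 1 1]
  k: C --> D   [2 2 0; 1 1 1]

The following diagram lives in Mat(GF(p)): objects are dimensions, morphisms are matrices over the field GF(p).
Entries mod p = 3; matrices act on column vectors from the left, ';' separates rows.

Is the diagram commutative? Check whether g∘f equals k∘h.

Path 1 = f;g:
  e0=(1,0,0) f-->(2,2) g-->(0,2)
  e1=(0,1,0) f-->(0,2) g-->(1,1)
  e2=(0,0,1) f-->(2,1) g-->(1,0)
  ⟦path⟧₁ = [0 1 1; 2 1 0]
Path 2 = h;k:
  e0=(1,0,0) h-->(2,1,1) k-->(0,1)
  e1=(0,1,0) h-->(2,0,1) k-->(1,0)
  e2=(0,0,1) h-->(0,2,1) k-->(1,0)
  ⟦path⟧₂ = [0 1 1; 1 0 0]
Equal? distinct morphisms ✗

Answer: DOES NOT COMMUTE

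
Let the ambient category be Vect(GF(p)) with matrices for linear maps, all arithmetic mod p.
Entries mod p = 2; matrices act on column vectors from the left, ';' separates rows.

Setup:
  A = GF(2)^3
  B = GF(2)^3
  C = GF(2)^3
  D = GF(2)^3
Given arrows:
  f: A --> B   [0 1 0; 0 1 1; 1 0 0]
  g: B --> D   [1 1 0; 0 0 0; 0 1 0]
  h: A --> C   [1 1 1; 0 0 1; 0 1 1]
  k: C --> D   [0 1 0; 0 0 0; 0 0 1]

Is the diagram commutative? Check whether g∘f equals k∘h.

Path 1 = f;g:
  e0=(1,0,0) f-->(0,0,1) g-->(0,0,0)
  e1=(0,1,0) f-->(1,1,0) g-->(0,0,1)
  e2=(0,0,1) f-->(0,1,0) g-->(1,0,1)
  composite₁ = [0 0 1; 0 0 0; 0 1 1]
Path 2 = h;k:
  e0=(1,0,0) h-->(1,0,0) k-->(0,0,0)
  e1=(0,1,0) h-->(1,0,1) k-->(0,0,1)
  e2=(0,0,1) h-->(1,1,1) k-->(1,0,1)
  composite₂ = [0 0 1; 0 0 0; 0 1 1]
Equal? YES — commutes

Answer: COMMUTES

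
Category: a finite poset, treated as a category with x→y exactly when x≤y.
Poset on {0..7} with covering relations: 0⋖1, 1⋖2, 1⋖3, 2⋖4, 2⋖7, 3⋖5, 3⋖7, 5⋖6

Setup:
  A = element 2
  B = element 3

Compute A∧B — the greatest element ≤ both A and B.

Answer: A∧B = 1

Work:
Common predecessors of 2,3: {0,1}
  0 ⊑ 1
  1 ⊑ 1
glb = 1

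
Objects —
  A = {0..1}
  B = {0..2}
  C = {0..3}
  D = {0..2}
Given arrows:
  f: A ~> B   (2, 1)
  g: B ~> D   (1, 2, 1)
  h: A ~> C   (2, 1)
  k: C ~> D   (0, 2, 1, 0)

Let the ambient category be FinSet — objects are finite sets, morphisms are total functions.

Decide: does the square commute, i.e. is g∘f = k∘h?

Path 1 = f;g:
  0 f~>2 g~>1
  1 f~>1 g~>2
  ⟦path⟧₁ = (1, 2)
Path 2 = h;k:
  0 h~>2 k~>1
  1 h~>1 k~>2
  ⟦path⟧₂ = (1, 2)
Equal? equal; square commutes

Answer: COMMUTES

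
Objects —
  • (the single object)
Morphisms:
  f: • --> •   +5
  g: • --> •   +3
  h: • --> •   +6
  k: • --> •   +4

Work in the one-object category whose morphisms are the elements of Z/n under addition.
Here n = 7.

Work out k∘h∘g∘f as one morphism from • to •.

  0 +5≡5 +3≡1 +6≡0 +4≡4  (mod 7)
result: +4

Answer: +4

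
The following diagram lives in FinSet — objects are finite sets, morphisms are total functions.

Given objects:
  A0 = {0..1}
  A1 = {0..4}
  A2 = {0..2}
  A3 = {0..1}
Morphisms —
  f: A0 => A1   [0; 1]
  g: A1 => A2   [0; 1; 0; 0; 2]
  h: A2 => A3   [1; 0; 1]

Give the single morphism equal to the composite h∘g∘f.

  0 f=>0 g=>0 h=>1
  1 f=>1 g=>1 h=>0
composite: [1; 0]

Answer: [1; 0]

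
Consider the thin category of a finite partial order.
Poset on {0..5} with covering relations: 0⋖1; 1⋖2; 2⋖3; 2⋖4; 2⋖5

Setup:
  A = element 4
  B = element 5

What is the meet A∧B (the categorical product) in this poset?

Answer: A∧B = 2

Work:
Common predecessors of 4,5: {0,1,2}
  0 ≤ 2
  1 ≤ 2
  2 ≤ 2
glb = 2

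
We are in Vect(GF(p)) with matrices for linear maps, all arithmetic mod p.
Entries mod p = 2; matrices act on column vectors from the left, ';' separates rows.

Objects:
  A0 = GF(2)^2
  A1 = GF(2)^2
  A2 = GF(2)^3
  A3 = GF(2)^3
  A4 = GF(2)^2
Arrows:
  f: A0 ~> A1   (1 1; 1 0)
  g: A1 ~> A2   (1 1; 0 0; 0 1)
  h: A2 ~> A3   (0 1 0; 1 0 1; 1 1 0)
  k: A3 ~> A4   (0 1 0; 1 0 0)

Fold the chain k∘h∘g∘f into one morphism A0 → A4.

  e0=⟨1,0⟩ f~>⟨1,1⟩ g~>⟨0,0,1⟩ h~>⟨0,1,0⟩ k~>⟨1,0⟩
  e1=⟨0,1⟩ f~>⟨1,0⟩ g~>⟨1,0,0⟩ h~>⟨0,1,1⟩ k~>⟨1,0⟩
result: (1 1; 0 0)

Answer: (1 1; 0 0)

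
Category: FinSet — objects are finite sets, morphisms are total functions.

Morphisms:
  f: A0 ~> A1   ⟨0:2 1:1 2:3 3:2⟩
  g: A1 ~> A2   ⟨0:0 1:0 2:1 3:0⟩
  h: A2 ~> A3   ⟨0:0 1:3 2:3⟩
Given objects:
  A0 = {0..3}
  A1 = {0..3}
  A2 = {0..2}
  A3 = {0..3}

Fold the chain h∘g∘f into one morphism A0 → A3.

Answer: ⟨0:3 1:0 2:0 3:3⟩

Derivation:
  0 f~>2 g~>1 h~>3
  1 f~>1 g~>0 h~>0
  2 f~>3 g~>0 h~>0
  3 f~>2 g~>1 h~>3
⟦path⟧: ⟨0:3 1:0 2:0 3:3⟩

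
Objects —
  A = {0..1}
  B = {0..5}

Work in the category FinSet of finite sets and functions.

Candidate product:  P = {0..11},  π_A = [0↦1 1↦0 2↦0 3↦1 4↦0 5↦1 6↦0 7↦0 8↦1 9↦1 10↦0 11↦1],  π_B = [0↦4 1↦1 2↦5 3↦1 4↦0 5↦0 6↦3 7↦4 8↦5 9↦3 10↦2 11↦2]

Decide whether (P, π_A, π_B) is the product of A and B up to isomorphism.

|A|·|B| = 2·6 = 12;  |P| = 12
Check the pairing map k ↦ (π_A(k), π_B(k)):
  0 ↦ (1,4)
  1 ↦ (0,1)
  2 ↦ (0,5)
  3 ↦ (1,1)
  4 ↦ (0,0)
  5 ↦ (1,0)
  6 ↦ (0,3)
  7 ↦ (0,4)
  8 ↦ (1,5)
  9 ↦ (1,3)
  10 ↦ (0,2)
  11 ↦ (1,2)
distinct pairs in image: 12 / 12 needed
  → bijection onto A×B; projections well-typed.

Answer: VALID PRODUCT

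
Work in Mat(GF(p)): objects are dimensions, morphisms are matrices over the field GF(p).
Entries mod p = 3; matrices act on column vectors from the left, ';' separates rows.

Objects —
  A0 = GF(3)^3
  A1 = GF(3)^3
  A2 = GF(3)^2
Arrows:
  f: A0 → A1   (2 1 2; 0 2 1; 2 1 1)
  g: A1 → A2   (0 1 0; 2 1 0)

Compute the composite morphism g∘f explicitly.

Answer: (0 2 1; 1 1 2)

Work:
  e0=(1,0,0) f→(2,0,2) g→(0,1)
  e1=(0,1,0) f→(1,2,1) g→(2,1)
  e2=(0,0,1) f→(2,1,1) g→(1,2)
result: (0 2 1; 1 1 2)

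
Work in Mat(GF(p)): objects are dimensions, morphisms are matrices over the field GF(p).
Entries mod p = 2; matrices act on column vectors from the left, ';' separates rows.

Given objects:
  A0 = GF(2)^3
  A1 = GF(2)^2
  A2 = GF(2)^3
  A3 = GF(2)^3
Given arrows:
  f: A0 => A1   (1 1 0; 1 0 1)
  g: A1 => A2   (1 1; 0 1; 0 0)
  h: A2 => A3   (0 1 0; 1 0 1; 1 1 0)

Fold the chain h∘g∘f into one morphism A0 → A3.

  e0=(1,0,0) f=>(1,1) g=>(0,1,0) h=>(1,0,1)
  e1=(0,1,0) f=>(1,0) g=>(1,0,0) h=>(0,1,1)
  e2=(0,0,1) f=>(0,1) g=>(1,1,0) h=>(1,1,0)
result: (1 0 1; 0 1 1; 1 1 0)

Answer: (1 0 1; 0 1 1; 1 1 0)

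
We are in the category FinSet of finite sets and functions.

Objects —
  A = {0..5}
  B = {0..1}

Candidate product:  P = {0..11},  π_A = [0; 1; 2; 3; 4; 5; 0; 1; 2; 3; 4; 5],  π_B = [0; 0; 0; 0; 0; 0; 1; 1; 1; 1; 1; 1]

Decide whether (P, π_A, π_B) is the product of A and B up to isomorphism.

|A|·|B| = 6·2 = 12;  |P| = 12
Check the pairing map k ↦ (π_A(k), π_B(k)):
  0 -> (0,0)
  1 -> (1,0)
  2 -> (2,0)
  3 -> (3,0)
  4 -> (4,0)
  5 -> (5,0)
  6 -> (0,1)
  7 -> (1,1)
  8 -> (2,1)
  9 -> (3,1)
  10 -> (4,1)
  11 -> (5,1)
distinct pairs in image: 12 / 12 needed
  → bijection onto A×B; projections well-typed.

Answer: VALID PRODUCT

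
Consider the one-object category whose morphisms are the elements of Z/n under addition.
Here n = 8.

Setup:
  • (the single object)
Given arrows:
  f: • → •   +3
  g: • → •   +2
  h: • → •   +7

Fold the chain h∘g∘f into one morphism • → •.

  0 +3≡3 +2≡5 +7≡4  (mod 8)
⟦path⟧: +4

Answer: +4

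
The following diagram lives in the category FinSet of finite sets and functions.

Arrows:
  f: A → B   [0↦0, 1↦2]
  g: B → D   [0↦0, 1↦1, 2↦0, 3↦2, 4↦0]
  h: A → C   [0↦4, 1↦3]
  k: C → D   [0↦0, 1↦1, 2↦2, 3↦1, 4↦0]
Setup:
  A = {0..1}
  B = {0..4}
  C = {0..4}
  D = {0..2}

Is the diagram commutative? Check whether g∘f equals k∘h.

Answer: DOES NOT COMMUTE

Work:
Along f;g (path 1):
  0 f→0 g→0
  1 f→2 g→0
  composite₁ = [0↦0, 1↦0]
Along h;k (path 2):
  0 h→4 k→0
  1 h→3 k→1
  composite₂ = [0↦0, 1↦1]
Equal? differ; not commutative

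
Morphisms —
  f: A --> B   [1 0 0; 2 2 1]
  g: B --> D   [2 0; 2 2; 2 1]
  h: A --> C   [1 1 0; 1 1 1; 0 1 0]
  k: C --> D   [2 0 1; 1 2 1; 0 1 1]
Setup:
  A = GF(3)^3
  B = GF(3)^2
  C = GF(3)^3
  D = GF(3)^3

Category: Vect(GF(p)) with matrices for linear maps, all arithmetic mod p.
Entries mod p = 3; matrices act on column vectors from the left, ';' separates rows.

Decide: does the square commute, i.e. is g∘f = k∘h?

Answer: COMMUTES

Derivation:
1) trace f;g:
  e0=⟨1,0,0⟩ f-->⟨1,2⟩ g-->⟨2,0,1⟩
  e1=⟨0,1,0⟩ f-->⟨0,2⟩ g-->⟨0,1,2⟩
  e2=⟨0,0,1⟩ f-->⟨0,1⟩ g-->⟨0,2,1⟩
  ⟦path⟧₁ = [2 0 0; 0 1 2; 1 2 1]
2) trace h;k:
  e0=⟨1,0,0⟩ h-->⟨1,1,0⟩ k-->⟨2,0,1⟩
  e1=⟨0,1,0⟩ h-->⟨1,1,1⟩ k-->⟨0,1,2⟩
  e2=⟨0,0,1⟩ h-->⟨0,1,0⟩ k-->⟨0,2,1⟩
  ⟦path⟧₂ = [2 0 0; 0 1 2; 1 2 1]
Equal? same morphism ✓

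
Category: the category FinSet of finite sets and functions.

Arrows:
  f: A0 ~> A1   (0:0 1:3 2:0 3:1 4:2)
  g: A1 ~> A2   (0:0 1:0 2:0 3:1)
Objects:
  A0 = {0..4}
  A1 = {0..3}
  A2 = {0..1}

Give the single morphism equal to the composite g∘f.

  0 f~>0 g~>0
  1 f~>3 g~>1
  2 f~>0 g~>0
  3 f~>1 g~>0
  4 f~>2 g~>0
⟦path⟧: (0:0 1:1 2:0 3:0 4:0)

Answer: (0:0 1:1 2:0 3:0 4:0)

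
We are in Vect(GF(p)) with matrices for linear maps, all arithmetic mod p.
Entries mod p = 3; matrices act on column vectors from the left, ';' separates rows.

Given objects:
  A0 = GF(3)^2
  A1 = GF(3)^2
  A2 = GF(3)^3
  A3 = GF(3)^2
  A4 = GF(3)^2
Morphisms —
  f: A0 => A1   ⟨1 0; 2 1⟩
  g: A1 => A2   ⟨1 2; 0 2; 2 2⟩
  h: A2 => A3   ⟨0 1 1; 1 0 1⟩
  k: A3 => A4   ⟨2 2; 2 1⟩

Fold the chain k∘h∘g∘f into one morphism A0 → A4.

  e0=[1,0] f=>[1,2] g=>[2,1,0] h=>[1,2] k=>[0,1]
  e1=[0,1] f=>[0,1] g=>[2,2,2] h=>[1,1] k=>[1,0]
composite: ⟨0 1; 1 0⟩

Answer: ⟨0 1; 1 0⟩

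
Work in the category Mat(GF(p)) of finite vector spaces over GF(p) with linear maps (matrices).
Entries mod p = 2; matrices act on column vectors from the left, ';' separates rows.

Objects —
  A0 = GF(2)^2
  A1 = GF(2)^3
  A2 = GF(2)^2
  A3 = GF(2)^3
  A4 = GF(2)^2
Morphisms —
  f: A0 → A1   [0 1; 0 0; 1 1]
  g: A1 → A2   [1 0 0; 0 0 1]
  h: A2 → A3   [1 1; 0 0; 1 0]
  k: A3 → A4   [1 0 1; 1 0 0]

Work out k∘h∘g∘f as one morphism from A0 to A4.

  e0=[1,0] f→[0,0,1] g→[0,1] h→[1,0,0] k→[1,1]
  e1=[0,1] f→[1,0,1] g→[1,1] h→[0,0,1] k→[1,0]
⟦path⟧: [1 1; 1 0]

Answer: [1 1; 1 0]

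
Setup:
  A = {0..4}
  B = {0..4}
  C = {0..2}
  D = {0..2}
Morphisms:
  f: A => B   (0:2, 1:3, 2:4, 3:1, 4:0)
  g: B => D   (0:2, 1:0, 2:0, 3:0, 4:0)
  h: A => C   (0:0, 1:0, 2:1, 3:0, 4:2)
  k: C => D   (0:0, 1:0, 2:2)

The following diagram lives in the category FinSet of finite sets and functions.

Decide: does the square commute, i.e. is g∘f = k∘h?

Answer: COMMUTES

Work:
Along f;g (path 1):
  0 f=>2 g=>0
  1 f=>3 g=>0
  2 f=>4 g=>0
  3 f=>1 g=>0
  4 f=>0 g=>2
  ⟦path⟧₁ = (0:0, 1:0, 2:0, 3:0, 4:2)
Along h;k (path 2):
  0 h=>0 k=>0
  1 h=>0 k=>0
  2 h=>1 k=>0
  3 h=>0 k=>0
  4 h=>2 k=>2
  ⟦path⟧₂ = (0:0, 1:0, 2:0, 3:0, 4:2)
Equal? same morphism ✓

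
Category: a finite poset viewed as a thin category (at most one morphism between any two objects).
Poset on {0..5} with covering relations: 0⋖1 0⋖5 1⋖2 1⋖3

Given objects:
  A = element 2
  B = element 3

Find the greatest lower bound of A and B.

Answer: A∧B = 1

Trace:
{x : x⊑A ∧ x⊑B} = {0,1}  (A=2, B=3)
  0 ⊑ 1
  1 ⊑ 1
glb = 1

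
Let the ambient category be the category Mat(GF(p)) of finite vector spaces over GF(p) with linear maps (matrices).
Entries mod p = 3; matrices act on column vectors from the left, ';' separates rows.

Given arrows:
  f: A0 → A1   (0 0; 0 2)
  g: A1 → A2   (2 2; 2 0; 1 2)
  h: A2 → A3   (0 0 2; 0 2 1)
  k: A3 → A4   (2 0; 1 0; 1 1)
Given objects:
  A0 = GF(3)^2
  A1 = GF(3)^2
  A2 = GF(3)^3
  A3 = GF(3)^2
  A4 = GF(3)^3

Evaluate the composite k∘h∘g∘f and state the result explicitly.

Answer: (0 1; 0 2; 0 0)

Work:
  e0=[1,0] f→[0,0] g→[0,0,0] h→[0,0] k→[0,0,0]
  e1=[0,1] f→[0,2] g→[1,0,1] h→[2,1] k→[1,2,0]
composite: (0 1; 0 2; 0 0)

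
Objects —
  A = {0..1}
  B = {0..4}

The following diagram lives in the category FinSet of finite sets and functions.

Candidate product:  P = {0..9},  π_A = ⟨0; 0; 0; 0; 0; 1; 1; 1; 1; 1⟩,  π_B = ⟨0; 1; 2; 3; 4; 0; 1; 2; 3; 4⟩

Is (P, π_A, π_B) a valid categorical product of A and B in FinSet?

|A|·|B| = 2·5 = 10;  |P| = 10
Check the pairing map k ↦ (π_A(k), π_B(k)):
  0 -> (0,0)
  1 -> (0,1)
  2 -> (0,2)
  3 -> (0,3)
  4 -> (0,4)
  5 -> (1,0)
  6 -> (1,1)
  7 -> (1,2)
  8 -> (1,3)
  9 -> (1,4)
distinct pairs in image: 10 / 10 needed
  → bijection onto A×B; projections well-typed.

Answer: VALID PRODUCT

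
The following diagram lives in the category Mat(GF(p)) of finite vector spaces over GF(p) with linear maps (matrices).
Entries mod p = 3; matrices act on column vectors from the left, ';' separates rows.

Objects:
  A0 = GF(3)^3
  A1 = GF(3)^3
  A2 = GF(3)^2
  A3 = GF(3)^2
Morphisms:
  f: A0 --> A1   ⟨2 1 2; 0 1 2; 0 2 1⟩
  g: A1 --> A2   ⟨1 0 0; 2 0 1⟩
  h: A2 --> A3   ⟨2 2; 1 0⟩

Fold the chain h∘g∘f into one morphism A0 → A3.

Answer: ⟨0 1 2; 2 1 2⟩

Derivation:
  e0=(1,0,0) f-->(2,0,0) g-->(2,1) h-->(0,2)
  e1=(0,1,0) f-->(1,1,2) g-->(1,1) h-->(1,1)
  e2=(0,0,1) f-->(2,2,1) g-->(2,2) h-->(2,2)
composite: ⟨0 1 2; 2 1 2⟩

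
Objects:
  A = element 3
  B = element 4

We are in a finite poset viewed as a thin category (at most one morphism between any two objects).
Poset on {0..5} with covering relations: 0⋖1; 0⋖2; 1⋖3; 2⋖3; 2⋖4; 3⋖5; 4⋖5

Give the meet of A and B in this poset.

Common predecessors of 3,4: {0,2}
  0 ≤ 2
  2 ≤ 2
glb = 2

Answer: A∧B = 2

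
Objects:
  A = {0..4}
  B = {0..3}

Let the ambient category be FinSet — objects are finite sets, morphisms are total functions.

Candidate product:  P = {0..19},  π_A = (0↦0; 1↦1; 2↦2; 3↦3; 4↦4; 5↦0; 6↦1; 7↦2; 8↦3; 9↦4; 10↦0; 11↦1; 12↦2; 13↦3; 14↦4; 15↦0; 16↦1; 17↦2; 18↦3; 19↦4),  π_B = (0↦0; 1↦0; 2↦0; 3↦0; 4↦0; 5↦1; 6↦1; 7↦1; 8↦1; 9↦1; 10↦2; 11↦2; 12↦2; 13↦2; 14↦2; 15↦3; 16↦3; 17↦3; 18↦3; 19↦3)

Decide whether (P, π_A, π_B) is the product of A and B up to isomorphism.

Answer: VALID PRODUCT

Work:
|A|·|B| = 5·4 = 20;  |P| = 20
Check the pairing map k ↦ (π_A(k), π_B(k)):
  0 ↦ (0,0)
  1 ↦ (1,0)
  2 ↦ (2,0)
  3 ↦ (3,0)
  4 ↦ (4,0)
  5 ↦ (0,1)
  6 ↦ (1,1)
  7 ↦ (2,1)
  8 ↦ (3,1)
  9 ↦ (4,1)
  10 ↦ (0,2)
  11 ↦ (1,2)
  12 ↦ (2,2)
  13 ↦ (3,2)
  14 ↦ (4,2)
  15 ↦ (0,3)
  16 ↦ (1,3)
  17 ↦ (2,3)
  18 ↦ (3,3)
  19 ↦ (4,3)
distinct pairs in image: 20 / 20 needed
  → bijection onto A×B; projections well-typed.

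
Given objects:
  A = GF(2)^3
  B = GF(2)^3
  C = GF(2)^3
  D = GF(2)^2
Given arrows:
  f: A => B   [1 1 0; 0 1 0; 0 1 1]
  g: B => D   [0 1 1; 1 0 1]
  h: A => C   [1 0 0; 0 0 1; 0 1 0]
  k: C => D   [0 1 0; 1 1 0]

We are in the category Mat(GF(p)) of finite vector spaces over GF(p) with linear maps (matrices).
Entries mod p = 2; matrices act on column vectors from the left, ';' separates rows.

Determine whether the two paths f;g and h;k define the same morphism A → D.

1) trace f;g:
  e0=[1,0,0] f=>[1,0,0] g=>[0,1]
  e1=[0,1,0] f=>[1,1,1] g=>[0,0]
  e2=[0,0,1] f=>[0,0,1] g=>[1,1]
  ⟦path⟧₁ = [0 0 1; 1 0 1]
2) trace h;k:
  e0=[1,0,0] h=>[1,0,0] k=>[0,1]
  e1=[0,1,0] h=>[0,0,1] k=>[0,0]
  e2=[0,0,1] h=>[0,1,0] k=>[1,1]
  ⟦path⟧₂ = [0 0 1; 1 0 1]
Equal? same morphism ✓

Answer: COMMUTES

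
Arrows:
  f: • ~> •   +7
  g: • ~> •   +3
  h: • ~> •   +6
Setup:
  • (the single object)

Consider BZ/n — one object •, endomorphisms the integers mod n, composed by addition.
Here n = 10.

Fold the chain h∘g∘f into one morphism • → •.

Answer: +6

Trace:
  0 +7≡7 +3≡0 +6≡6  (mod 10)
result: +6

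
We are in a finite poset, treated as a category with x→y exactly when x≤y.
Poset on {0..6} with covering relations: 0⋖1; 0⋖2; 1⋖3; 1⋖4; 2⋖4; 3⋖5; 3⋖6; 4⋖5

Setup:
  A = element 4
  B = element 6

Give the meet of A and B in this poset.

Answer: A∧B = 1

Derivation:
Common predecessors of 4,6: {0,1}
  0 ≤ 1
  1 ≤ 1
glb = 1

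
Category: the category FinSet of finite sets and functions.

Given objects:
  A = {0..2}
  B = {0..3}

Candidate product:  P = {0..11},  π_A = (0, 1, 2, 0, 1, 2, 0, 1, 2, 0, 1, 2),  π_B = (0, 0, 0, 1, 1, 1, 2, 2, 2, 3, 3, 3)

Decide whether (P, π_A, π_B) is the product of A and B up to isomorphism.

Answer: VALID PRODUCT

Work:
|A|·|B| = 3·4 = 12;  |P| = 12
Check the pairing map k ↦ (π_A(k), π_B(k)):
  0 ↦ (0,0)
  1 ↦ (1,0)
  2 ↦ (2,0)
  3 ↦ (0,1)
  4 ↦ (1,1)
  5 ↦ (2,1)
  6 ↦ (0,2)
  7 ↦ (1,2)
  8 ↦ (2,2)
  9 ↦ (0,3)
  10 ↦ (1,3)
  11 ↦ (2,3)
distinct pairs in image: 12 / 12 needed
  → bijection onto A×B; projections well-typed.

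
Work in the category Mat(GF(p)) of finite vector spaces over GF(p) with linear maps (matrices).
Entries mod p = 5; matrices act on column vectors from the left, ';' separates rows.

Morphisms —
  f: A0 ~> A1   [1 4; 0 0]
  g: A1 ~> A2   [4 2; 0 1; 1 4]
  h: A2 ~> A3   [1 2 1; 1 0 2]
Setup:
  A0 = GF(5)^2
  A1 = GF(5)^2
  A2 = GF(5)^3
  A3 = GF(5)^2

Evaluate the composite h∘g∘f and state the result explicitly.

Answer: [0 0; 1 4]

Derivation:
  e0=⟨1,0⟩ f~>⟨1,0⟩ g~>⟨4,0,1⟩ h~>⟨0,1⟩
  e1=⟨0,1⟩ f~>⟨4,0⟩ g~>⟨1,0,4⟩ h~>⟨0,4⟩
composite: [0 0; 1 4]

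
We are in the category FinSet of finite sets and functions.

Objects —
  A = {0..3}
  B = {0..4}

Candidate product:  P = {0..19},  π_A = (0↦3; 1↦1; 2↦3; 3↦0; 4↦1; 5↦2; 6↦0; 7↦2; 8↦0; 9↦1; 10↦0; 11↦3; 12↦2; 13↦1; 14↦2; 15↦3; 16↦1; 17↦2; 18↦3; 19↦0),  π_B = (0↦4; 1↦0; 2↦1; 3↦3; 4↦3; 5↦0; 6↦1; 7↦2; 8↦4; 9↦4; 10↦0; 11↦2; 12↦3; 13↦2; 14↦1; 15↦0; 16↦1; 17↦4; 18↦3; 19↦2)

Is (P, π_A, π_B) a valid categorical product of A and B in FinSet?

|A|·|B| = 4·5 = 20;  |P| = 20
Check the pairing map k ↦ (π_A(k), π_B(k)):
  0 ↦ (3,4)
  1 ↦ (1,0)
  2 ↦ (3,1)
  3 ↦ (0,3)
  4 ↦ (1,3)
  5 ↦ (2,0)
  6 ↦ (0,1)
  7 ↦ (2,2)
  8 ↦ (0,4)
  9 ↦ (1,4)
  10 ↦ (0,0)
  11 ↦ (3,2)
  12 ↦ (2,3)
  13 ↦ (1,2)
  14 ↦ (2,1)
  15 ↦ (3,0)
  16 ↦ (1,1)
  17 ↦ (2,4)
  18 ↦ (3,3)
  19 ↦ (0,2)
distinct pairs in image: 20 / 20 needed
  → bijection onto A×B; projections well-typed.

Answer: VALID PRODUCT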